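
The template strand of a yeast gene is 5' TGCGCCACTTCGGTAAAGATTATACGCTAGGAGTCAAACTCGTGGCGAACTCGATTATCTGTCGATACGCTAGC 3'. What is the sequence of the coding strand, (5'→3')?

5′-GCTAGCGTATCGACAGATAATCGAGTTCGCCACGAGTTTGACTCCTAGCGTATAATCTTTACCGAAGTGGCGCA-3′

The coding strand is complementary and antiparallel to the template: take the complement (A↔T, G↔C) and reverse.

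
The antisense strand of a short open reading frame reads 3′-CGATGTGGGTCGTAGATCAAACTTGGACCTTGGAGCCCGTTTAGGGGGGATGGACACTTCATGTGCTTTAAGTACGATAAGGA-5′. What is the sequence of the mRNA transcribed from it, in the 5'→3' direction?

5′-GCUACACCCAGCAUCUAGUUUGAACCUGGAACCUCGGGCAAAUCCCCCCUACCUGUGAAGUACACGAAAUUCAUGCUAUUCCU-3′

Reading the template 3'→5' as shown, RNA polymerase pairs each base (A→U, T→A, G↔C) to build mRNA 5'→3' directly.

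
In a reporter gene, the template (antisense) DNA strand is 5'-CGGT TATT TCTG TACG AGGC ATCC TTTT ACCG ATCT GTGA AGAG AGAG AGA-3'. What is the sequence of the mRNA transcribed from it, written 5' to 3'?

5'-UCUCUCUCUCUUCACAGAUCGGUAAAAGGAUGCCUCGUACAGAAAUAACCG-3'

RNA polymerase reads the template 3'→5' and synthesizes mRNA 5'→3' by base-pairing (A→U, T→A, G↔C). The complement of the template is GCCAATAAAGACATGCTCCGTAGGAAAATGGCTAGACACTTCTCTCTCTCT; antiparallel, so 5'→3' the coding strand is TCTCTCTCTCTTCACAGATCGGTAAAAGGATGCCTCGTACAGAAATAACCG. Replace T with U for the mRNA.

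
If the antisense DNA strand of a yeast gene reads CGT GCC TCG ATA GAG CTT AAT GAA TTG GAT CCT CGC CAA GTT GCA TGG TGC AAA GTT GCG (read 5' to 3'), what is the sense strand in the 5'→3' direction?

5′-CGCAACTTTGCACCATGCAACTTGGCGAGGATCCAATTCATTAAGCTCTATCGAGGCACG-3′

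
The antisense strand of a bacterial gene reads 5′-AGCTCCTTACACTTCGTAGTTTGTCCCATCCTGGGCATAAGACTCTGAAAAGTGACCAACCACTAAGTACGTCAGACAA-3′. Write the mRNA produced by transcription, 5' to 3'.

The mRNA has the sequence of the coding strand (reverse complement of the template) with T→U. Reverse complement of AGCTCCTTACACTTCGTAGTTTGTCCCATCCTGGGCATAAGACTCTGAAAAGTGACCAACCACTAAGTACGTCAGACAA is TTGTCTGACGTACTTAGTGGTTGGTCACTTTTCAGAGTCTTATGCCCAGGATGGGACAAACTACGAAGTGTAAGGAGCT; then T→U.

5′-UUGUCUGACGUACUUAGUGGUUGGUCACUUUUCAGAGUCUUAUGCCCAGGAUGGGACAAACUACGAAGUGUAAGGAGCU-3′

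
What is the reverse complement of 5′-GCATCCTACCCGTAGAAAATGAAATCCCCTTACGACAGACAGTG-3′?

5'-CACTGTCTGTCGTAAGGGGATTTCATTTTCTACGGGTAGGATGC-3'

Complement each base (A↔T, G↔C): CGTAGGATGGGCATCTTTTACTTTAGGGGAATGCTGTCTGTCAC. Then reverse.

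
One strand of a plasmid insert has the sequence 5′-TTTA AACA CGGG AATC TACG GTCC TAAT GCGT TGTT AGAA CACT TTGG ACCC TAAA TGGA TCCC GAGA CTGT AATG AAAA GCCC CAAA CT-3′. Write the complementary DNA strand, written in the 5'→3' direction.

The complement of TTTAAACACGGGAATCTACGGTCCTAATGCGTTGTTAGAACACTTTGGACCCTAAATGGATCCCGAGACTGTAATGAAAAGCCCCAAACT is AAATTTGTGCCCTTAGATGCCAGGATTACGCAACAATCTTGTGAAACCTGGGATTTACCTAGGGCTCTGACATTACTTTTCGGGGTTTGA (A↔T, G↔C). DNA strands are antiparallel, so the complementary strand runs 3'→5'; reversing gives the 5'→3' form.

5'-AGTTTGGGGCTTTTCATTACAGTCTCGGGATCCATTTAGGGTCCAAAGTGTTCTAACAACGCATTAGGACCGTAGATTCCCGTGTTTAAA-3'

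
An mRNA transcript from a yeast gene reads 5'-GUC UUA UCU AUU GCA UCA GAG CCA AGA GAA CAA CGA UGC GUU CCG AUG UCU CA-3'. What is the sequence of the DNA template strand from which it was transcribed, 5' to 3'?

Replace U with T to get the coding DNA strand: GTCTTATCTATTGCATCAGAGCCAAGAGAACAACGATGCGTTCCGATGTCTCA. The template strand is its reverse complement (complement CAGAATAGATAACGTAGTCTCGGTTCTCTTGTTGCTACGCAAGGCTACAGAGT, then reverse).

5'-TGAGACATCGGAACGCATCGTTGTTCTCTTGGCTCTGATGCAATAGATAAGAC-3'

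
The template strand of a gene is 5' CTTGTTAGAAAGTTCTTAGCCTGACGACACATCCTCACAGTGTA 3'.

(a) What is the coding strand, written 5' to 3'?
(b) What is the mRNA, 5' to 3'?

(a) 5'-TACACTGTGAGGATGTGTCGTCAGGCTAAGAACTTTCTAACAAG-3'
(b) 5'-UACACUGUGAGGAUGUGUCGUCAGGCUAAGAACUUUCUAACAAG-3'

(a) The coding strand is the reverse complement of the template: complement GAACAATCTTTCAAGAATCGGACTGCTGTGTAGGAGTGTCACAT, then reverse.
(b) mRNA has the coding-strand sequence with T→U.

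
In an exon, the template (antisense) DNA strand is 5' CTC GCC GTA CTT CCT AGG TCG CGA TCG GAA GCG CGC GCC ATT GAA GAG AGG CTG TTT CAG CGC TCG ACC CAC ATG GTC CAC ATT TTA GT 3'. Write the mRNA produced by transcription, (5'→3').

The mRNA has the sequence of the coding strand (reverse complement of the template) with T→U. Reverse complement of CTCGCCGTACTTCCTAGGTCGCGATCGGAAGCGCGCGCCATTGAAGAGAGGCTGTTTCAGCGCTCGACCCACATGGTCCACATTTTAGT is ACTAAAATGTGGACCATGTGGGTCGAGCGCTGAAACAGCCTCTCTTCAATGGCGCGCGCTTCCGATCGCGACCTAGGAAGTACGGCGAG; then T→U.

5'-ACUAAAAUGUGGACCAUGUGGGUCGAGCGCUGAAACAGCCUCUCUUCAAUGGCGCGCGCUUCCGAUCGCGACCUAGGAAGUACGGCGAG-3'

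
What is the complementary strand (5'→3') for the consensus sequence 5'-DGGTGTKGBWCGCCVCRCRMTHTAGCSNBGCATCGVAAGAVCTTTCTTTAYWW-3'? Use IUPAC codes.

Standard pairs A↔T, G↔C; ambiguity codes pair R↔Y, M↔K, W↔W, S↔S, B↔V, D↔H, N↔N. Complement (HCCACAMCVWGCGGBGYGYKADATCGSNVCGTAGCBTTCTBGAAAGAAATRWW), then reverse for 5'→3'.

5'-WWRTAAAGAAAGBTCTTBCGATGCVNSGCTADAKYGYGBGGCGWVCMACACCH-3'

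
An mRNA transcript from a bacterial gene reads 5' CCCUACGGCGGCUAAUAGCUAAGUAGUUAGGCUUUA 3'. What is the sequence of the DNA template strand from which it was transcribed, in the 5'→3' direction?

Replace U with T to get the coding DNA strand: CCCTACGGCGGCTAATAGCTAAGTAGTTAGGCTTTA. The template strand is its reverse complement (complement GGGATGCCGCCGATTATCGATTCATCAATCCGAAAT, then reverse).

5'-TAAAGCCTAACTACTTAGCTATTAGCCGCCGTAGGG-3'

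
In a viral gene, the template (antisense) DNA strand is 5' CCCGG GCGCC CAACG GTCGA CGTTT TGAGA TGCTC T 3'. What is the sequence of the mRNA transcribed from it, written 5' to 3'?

The mRNA has the sequence of the coding strand (reverse complement of the template) with T→U. Reverse complement of CCCGGGCGCCCAACGGTCGACGTTTTGAGATGCTCT is AGAGCATCTCAAAACGTCGACCGTTGGGCGCCCGGG; then T→U.

5′-AGAGCAUCUCAAAACGUCGACCGUUGGGCGCCCGGG-3′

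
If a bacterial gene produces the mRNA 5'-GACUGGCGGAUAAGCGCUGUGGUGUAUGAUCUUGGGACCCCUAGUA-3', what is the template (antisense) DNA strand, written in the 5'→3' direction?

5'-TACTAGGGGTCCCAAGATCATACACCACAGCGCTTATCCGCCAGTC-3'

Replace U with T to get the coding DNA strand: GACTGGCGGATAAGCGCTGTGGTGTATGATCTTGGGACCCCTAGTA. The template strand is its reverse complement (complement CTGACCGCCTATTCGCGACACCACATACTAGAACCCTGGGGATCAT, then reverse).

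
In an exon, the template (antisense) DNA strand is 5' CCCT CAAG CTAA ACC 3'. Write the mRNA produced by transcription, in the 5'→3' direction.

5′-GGUUUAGCUUGAGGG-3′

RNA polymerase reads the template 3'→5' and synthesizes mRNA 5'→3' by base-pairing (A→U, T→A, G↔C). The complement of the template is GGGAGTTCGATTTGG; antiparallel, so 5'→3' the coding strand is GGTTTAGCTTGAGGG. Replace T with U for the mRNA.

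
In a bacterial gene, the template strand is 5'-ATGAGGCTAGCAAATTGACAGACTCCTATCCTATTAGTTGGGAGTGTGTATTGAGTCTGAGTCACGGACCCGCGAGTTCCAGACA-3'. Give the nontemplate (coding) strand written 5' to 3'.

The coding strand is complementary and antiparallel to the template: take the complement (A↔T, G↔C) and reverse.

5′-TGTCTGGAACTCGCGGGTCCGTGACTCAGACTCAATACACACTCCCAACTAATAGGATAGGAGTCTGTCAATTTGCTAGCCTCAT-3′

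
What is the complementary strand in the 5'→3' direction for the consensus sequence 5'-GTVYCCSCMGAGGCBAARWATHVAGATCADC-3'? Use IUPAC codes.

Standard pairs A↔T, G↔C; ambiguity codes pair R↔Y, M↔K, W↔W, S↔S, B↔V, D↔H. Complement (CABRGGSGKCTCCGVTTYWTADBTCTAGTHG), then reverse for 5'→3'.

5'-GHTGATCTBDATWYTTVGCCTCKGSGGRBAC-3'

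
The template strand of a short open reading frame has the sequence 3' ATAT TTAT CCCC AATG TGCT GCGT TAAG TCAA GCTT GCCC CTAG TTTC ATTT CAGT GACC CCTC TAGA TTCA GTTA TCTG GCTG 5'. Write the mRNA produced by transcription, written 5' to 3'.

5'-UAUAAAUAGGGGUUACACGACGCAAUUCAGUUCGAACGGGGAUCAAAGUAAAGUCACUGGGGAGAUCUAAGUCAAUAGACCGAC-3'

Reading the template 3'→5' as shown, RNA polymerase pairs each base (A→U, T→A, G↔C) to build mRNA 5'→3' directly.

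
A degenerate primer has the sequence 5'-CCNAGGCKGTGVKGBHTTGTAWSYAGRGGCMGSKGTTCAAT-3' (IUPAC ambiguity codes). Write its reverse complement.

5'-ATTGAACMSCKGCCYCTRSWTACAADVCMBCACMGCCTNGG-3'

Standard pairs A↔T, G↔C; ambiguity codes pair R↔Y, M↔K, W↔W, S↔S, B↔V, H↔D, N↔N. Complement (GGNTCCGMCACBMCVDAACATWSRTCYCCGKCSMCAAGTTA), then reverse for 5'→3'.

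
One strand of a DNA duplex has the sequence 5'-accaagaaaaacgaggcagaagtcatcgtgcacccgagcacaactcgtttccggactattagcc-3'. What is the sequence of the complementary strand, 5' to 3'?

5′-GGCTAATAGTCCGGAAACGAGTTGTGCTCGGGTGCACGATGACTTCTGCCTCGTTTTTCTTGGT-3′

The complement of ACCAAGAAAAACGAGGCAGAAGTCATCGTGCACCCGAGCACAACTCGTTTCCGGACTATTAGCC is TGGTTCTTTTTGCTCCGTCTTCAGTAGCACGTGGGCTCGTGTTGAGCAAAGGCCTGATAATCGG (A↔T, G↔C). DNA strands are antiparallel, so the complementary strand runs 3'→5'; reversing gives the 5'→3' form.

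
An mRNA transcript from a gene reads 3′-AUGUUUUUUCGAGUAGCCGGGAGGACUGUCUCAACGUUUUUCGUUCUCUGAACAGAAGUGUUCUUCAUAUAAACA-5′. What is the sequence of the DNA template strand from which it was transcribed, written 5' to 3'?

5′-TACAAAAAAGCTCATCGGCCCTCCTGACAGAGTTGCAAAAAGCAAGAGACTTGTCTTCACAAGAAGTATATTTGT-3′

Written 5'→3' the mRNA is ACAAAUAUACUUCUUGUGAAGACAAGUCUCUUGCUUUUUGCAACUCUGUCAGGAGGGCCGAUGAGCUUUUUUGUA, so the coding DNA strand is ACAAATATACTTCTTGTGAAGACAAGTCTCTTGCTTTTTGCAACTCTGTCAGGAGGGCCGATGAGCTTTTTTGTA. The template is its reverse complement.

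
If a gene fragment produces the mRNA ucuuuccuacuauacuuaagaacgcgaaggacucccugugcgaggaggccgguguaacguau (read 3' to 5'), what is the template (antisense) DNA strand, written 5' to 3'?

Written 5'→3' the mRNA is UAUGCAAUGUGGCCGGAGGAGCGUGUCCCUCAGGAAGCGCAAGAAUUCAUAUCAUCCUUUCU, so the coding DNA strand is TATGCAATGTGGCCGGAGGAGCGTGTCCCTCAGGAAGCGCAAGAATTCATATCATCCTTTCT. The template is its reverse complement.

5′-AGAAAGGATGATATGAATTCTTGCGCTTCCTGAGGGACACGCTCCTCCGGCCACATTGCATA-3′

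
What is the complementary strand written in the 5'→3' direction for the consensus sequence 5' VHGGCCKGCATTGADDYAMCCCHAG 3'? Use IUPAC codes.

5'-CTDGGGKTRHHTCAATGCMGGCCDB-3'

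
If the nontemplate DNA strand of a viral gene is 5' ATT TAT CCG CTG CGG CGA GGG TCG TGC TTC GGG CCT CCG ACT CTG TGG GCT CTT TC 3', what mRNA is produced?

The mRNA is synthesized from the template strand, so it matches the coding strand with T replaced by U.

5'-AUUUAUCCGCUGCGGCGAGGGUCGUGCUUCGGGCCUCCGACUCUGUGGGCUCUUUC-3'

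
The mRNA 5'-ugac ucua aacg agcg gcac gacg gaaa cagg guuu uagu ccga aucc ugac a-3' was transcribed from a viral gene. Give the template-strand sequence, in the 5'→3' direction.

5'-TGTCAGGATTCGGACTAAAACCCTGTTTCCGTCGTGCCGCTCGTTTAGAGTCA-3'

Replace U with T to get the coding DNA strand: TGACTCTAAACGAGCGGCACGACGGAAACAGGGTTTTAGTCCGAATCCTGACA. The template strand is its reverse complement (complement ACTGAGATTTGCTCGCCGTGCTGCCTTTGTCCCAAAATCAGGCTTAGGACTGT, then reverse).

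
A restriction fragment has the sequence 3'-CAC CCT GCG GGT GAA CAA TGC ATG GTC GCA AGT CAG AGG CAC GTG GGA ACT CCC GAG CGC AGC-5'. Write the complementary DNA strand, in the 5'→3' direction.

5'-GTGGGACGCCCACTTGTTACGTACCAGCGTTCAGTCTCCGTGCACCCTTGAGGGCTCGCGTCG-3'

The strand is given 3'→5', so its complement runs 5'→3' in the same left-to-right order: pair each base A↔T, G↔C.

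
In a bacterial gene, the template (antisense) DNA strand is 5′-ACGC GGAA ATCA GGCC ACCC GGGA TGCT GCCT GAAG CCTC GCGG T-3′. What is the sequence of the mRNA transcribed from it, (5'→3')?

5'-ACCGCGAGGCUUCAGGCAGCAUCCCGGGUGGCCUGAUUUCCGCGU-3'

The mRNA has the sequence of the coding strand (reverse complement of the template) with T→U. Reverse complement of ACGCGGAAATCAGGCCACCCGGGATGCTGCCTGAAGCCTCGCGGT is ACCGCGAGGCTTCAGGCAGCATCCCGGGTGGCCTGATTTCCGCGT; then T→U.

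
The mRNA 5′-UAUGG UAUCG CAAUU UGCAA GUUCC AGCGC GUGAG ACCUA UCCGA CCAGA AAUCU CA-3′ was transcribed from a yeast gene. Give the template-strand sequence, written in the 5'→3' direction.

5'-TGAGATTTCTGGTCGGATAGGTCTCACGCGCTGGAACTTGCAAATTGCGATACCATA-3'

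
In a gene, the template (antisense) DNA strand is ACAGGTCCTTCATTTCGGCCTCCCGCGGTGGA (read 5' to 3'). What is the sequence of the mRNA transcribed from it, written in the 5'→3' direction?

The mRNA has the sequence of the coding strand (reverse complement of the template) with T→U. Reverse complement of ACAGGTCCTTCATTTCGGCCTCCCGCGGTGGA is TCCACCGCGGGAGGCCGAAATGAAGGACCTGT; then T→U.

5'-UCCACCGCGGGAGGCCGAAAUGAAGGACCUGU-3'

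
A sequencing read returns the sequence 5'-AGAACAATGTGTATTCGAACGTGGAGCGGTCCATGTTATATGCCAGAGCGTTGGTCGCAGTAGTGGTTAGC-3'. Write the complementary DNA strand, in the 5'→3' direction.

5'-GCTAACCACTACTGCGACCAACGCTCTGGCATATAACATGGACCGCTCCACGTTCGAATACACATTGTTCT-3'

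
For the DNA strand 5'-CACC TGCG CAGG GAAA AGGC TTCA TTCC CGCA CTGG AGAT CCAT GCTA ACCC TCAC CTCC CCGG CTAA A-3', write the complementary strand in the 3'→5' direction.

Base-pairing A↔T, G↔C gives the complement. The complementary strand is antiparallel, so paired with a 5'→3' strand it runs 3'→5'.

3'-GTGGACGCGTCCCTTTTCCGAAGTAAGGGCGTGACCTCTAGGTACGATTGGGAGTGGAGGGGCCGATTT-5'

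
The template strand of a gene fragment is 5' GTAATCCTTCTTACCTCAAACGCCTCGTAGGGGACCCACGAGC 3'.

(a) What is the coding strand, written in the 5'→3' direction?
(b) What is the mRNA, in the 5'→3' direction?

(a) 5′-GCTCGTGGGTCCCCTACGAGGCGTTTGAGGTAAGAAGGATTAC-3′
(b) 5'-GCUCGUGGGUCCCCUACGAGGCGUUUGAGGUAAGAAGGAUUAC-3'

(a) The coding strand is the reverse complement of the template: complement CATTAGGAAGAATGGAGTTTGCGGAGCATCCCCTGGGTGCTCG, then reverse.
(b) mRNA has the coding-strand sequence with T→U.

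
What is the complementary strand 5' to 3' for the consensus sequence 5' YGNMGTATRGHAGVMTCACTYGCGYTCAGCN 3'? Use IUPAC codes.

5'-NGCTGARCGCRAGTGAKBCTDCYATACKNCR-3'

Standard pairs A↔T, G↔C; ambiguity codes pair R↔Y, M↔K, H↔D, V↔B, N↔N. Complement (RCNKCATAYCDTCBKAGTGARCGCRAGTCGN), then reverse for 5'→3'.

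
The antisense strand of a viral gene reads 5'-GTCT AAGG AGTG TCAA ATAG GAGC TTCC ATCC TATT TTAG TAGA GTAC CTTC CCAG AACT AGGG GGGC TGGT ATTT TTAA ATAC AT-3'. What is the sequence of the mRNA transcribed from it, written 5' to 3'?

The mRNA has the sequence of the coding strand (reverse complement of the template) with T→U. Reverse complement of GTCTAAGGAGTGTCAAATAGGAGCTTCCATCCTATTTTAGTAGAGTACCTTCCCAGAACTAGGGGGGCTGGTATTTTTAAATACAT is ATGTATTTAAAAATACCAGCCCCCCTAGTTCTGGGAAGGTACTCTACTAAAATAGGATGGAAGCTCCTATTTGACACTCCTTAGAC; then T→U.

5'-AUGUAUUUAAAAAUACCAGCCCCCCUAGUUCUGGGAAGGUACUCUACUAAAAUAGGAUGGAAGCUCCUAUUUGACACUCCUUAGAC-3'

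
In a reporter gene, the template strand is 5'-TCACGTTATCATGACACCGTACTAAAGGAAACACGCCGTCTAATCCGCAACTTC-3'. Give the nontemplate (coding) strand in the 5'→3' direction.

5′-GAAGTTGCGGATTAGACGGCGTGTTTCCTTTAGTACGGTGTCATGATAACGTGA-3′

The coding strand is complementary and antiparallel to the template: take the complement (A↔T, G↔C) and reverse.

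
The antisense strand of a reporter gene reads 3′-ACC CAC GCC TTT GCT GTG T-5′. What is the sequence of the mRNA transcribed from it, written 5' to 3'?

5'-UGGGUGCGGAAACGACACA-3'

Reading the template 3'→5' as shown, RNA polymerase pairs each base (A→U, T→A, G↔C) to build mRNA 5'→3' directly.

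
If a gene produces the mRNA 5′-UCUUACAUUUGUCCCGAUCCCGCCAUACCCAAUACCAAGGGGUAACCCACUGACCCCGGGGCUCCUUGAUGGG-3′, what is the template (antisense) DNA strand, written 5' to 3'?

Replace U with T to get the coding DNA strand: TCTTACATTTGTCCCGATCCCGCCATACCCAATACCAAGGGGTAACCCACTGACCCCGGGGCTCCTTGATGGG. The template strand is its reverse complement (complement AGAATGTAAACAGGGCTAGGGCGGTATGGGTTATGGTTCCCCATTGGGTGACTGGGGCCCCGAGGAACTACCC, then reverse).

5′-CCCATCAAGGAGCCCCGGGGTCAGTGGGTTACCCCTTGGTATTGGGTATGGCGGGATCGGGACAAATGTAAGA-3′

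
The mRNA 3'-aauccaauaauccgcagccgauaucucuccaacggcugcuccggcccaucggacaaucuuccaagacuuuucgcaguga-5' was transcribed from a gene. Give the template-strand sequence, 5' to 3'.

5'-TTAGGTTATTAGGCGTCGGCTATAGAGAGGTTGCCGACGAGGCCGGGTAGCCTGTTAGAAGGTTCTGAAAAGCGTCACT-3'

Written 5'→3' the mRNA is AGUGACGCUUUUCAGAACCUUCUAACAGGCUACCCGGCCUCGUCGGCAACCUCUCUAUAGCCGACGCCUAAUAACCUAA, so the coding DNA strand is AGTGACGCTTTTCAGAACCTTCTAACAGGCTACCCGGCCTCGTCGGCAACCTCTCTATAGCCGACGCCTAATAACCTAA. The template is its reverse complement.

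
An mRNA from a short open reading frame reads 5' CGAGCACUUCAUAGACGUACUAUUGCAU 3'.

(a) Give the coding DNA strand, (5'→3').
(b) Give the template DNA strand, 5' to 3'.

(a) 5'-CGAGCACTTCATAGACGTACTATTGCAT-3'
(b) 5'-ATGCAATAGTACGTCTATGAAGTGCTCG-3'

(a) The coding strand matches the mRNA with U→T.
(b) The template strand is the reverse complement of the coding strand.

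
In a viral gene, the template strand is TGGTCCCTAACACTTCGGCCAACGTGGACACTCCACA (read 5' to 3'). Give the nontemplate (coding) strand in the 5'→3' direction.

5'-TGTGGAGTGTCCACGTTGGCCGAAGTGTTAGGGACCA-3'

The coding strand is complementary and antiparallel to the template: take the complement (A↔T, G↔C) and reverse.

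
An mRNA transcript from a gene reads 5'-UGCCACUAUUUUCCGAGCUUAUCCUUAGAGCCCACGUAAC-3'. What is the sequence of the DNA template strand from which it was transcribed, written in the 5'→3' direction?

5'-GTTACGTGGGCTCTAAGGATAAGCTCGGAAAATAGTGGCA-3'

Replace U with T to get the coding DNA strand: TGCCACTATTTTCCGAGCTTATCCTTAGAGCCCACGTAAC. The template strand is its reverse complement (complement ACGGTGATAAAAGGCTCGAATAGGAATCTCGGGTGCATTG, then reverse).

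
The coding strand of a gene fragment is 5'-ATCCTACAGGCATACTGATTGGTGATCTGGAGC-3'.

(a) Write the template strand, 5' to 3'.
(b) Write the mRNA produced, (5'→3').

(a) The template strand is the reverse complement of the coding strand: complement TAGGATGTCCGTATGACTAACCACTAGACCTCG, then reverse.
(b) mRNA matches the coding strand with T→U.

(a) 5'-GCTCCAGATCACCAATCAGTATGCCTGTAGGAT-3'
(b) 5′-AUCCUACAGGCAUACUGAUUGGUGAUCUGGAGC-3′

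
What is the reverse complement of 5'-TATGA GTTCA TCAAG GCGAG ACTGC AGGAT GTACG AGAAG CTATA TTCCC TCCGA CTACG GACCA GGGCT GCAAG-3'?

Complement each base (A↔T, G↔C): ATACTCAAGTAGTTCCGCTCTGACGTCCTACATGCTCTTCGATATAAGGGAGGCTGATGCCTGGTCCCGACGTTC. Then reverse.

5'-CTTGCAGCCCTGGTCCGTAGTCGGAGGGAATATAGCTTCTCGTACATCCTGCAGTCTCGCCTTGATGAACTCATA-3'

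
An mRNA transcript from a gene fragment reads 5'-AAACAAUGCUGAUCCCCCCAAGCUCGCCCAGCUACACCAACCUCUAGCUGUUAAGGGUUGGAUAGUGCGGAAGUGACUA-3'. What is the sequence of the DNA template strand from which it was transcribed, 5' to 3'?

5'-TAGTCACTTCCGCACTATCCAACCCTTAACAGCTAGAGGTTGGTGTAGCTGGGCGAGCTTGGGGGGATCAGCATTGTTT-3'

Replace U with T to get the coding DNA strand: AAACAATGCTGATCCCCCCAAGCTCGCCCAGCTACACCAACCTCTAGCTGTTAAGGGTTGGATAGTGCGGAAGTGACTA. The template strand is its reverse complement (complement TTTGTTACGACTAGGGGGGTTCGAGCGGGTCGATGTGGTTGGAGATCGACAATTCCCAACCTATCACGCCTTCACTGAT, then reverse).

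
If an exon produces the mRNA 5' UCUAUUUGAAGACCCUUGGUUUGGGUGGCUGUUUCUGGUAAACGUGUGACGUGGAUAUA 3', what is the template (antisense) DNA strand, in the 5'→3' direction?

Replace U with T to get the coding DNA strand: TCTATTTGAAGACCCTTGGTTTGGGTGGCTGTTTCTGGTAAACGTGTGACGTGGATATA. The template strand is its reverse complement (complement AGATAAACTTCTGGGAACCAAACCCACCGACAAAGACCATTTGCACACTGCACCTATAT, then reverse).

5'-TATATCCACGTCACACGTTTACCAGAAACAGCCACCCAAACCAAGGGTCTTCAAATAGA-3'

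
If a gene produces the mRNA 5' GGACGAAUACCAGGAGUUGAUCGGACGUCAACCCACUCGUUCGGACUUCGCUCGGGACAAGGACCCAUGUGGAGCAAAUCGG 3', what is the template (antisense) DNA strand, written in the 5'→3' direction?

Replace U with T to get the coding DNA strand: GGACGAATACCAGGAGTTGATCGGACGTCAACCCACTCGTTCGGACTTCGCTCGGGACAAGGACCCATGTGGAGCAAATCGG. The template strand is its reverse complement (complement CCTGCTTATGGTCCTCAACTAGCCTGCAGTTGGGTGAGCAAGCCTGAAGCGAGCCCTGTTCCTGGGTACACCTCGTTTAGCC, then reverse).

5'-CCGATTTGCTCCACATGGGTCCTTGTCCCGAGCGAAGTCCGAACGAGTGGGTTGACGTCCGATCAACTCCTGGTATTCGTCC-3'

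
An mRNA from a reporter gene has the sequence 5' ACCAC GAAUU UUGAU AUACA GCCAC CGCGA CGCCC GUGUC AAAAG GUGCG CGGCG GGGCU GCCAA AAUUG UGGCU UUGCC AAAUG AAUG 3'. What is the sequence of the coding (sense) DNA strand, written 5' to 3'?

The coding DNA strand has the same 5'→3' sequence as the mRNA with U replaced by T.

5'-ACCACGAATTTTGATATACAGCCACCGCGACGCCCGTGTCAAAAGGTGCGCGGCGGGGCTGCCAAAATTGTGGCTTTGCCAAATGAATG-3'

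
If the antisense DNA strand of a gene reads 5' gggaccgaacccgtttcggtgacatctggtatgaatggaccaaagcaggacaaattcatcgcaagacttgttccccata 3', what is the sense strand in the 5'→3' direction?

5'-TATGGGGAACAAGTCTTGCGATGAATTTGTCCTGCTTTGGTCCATTCATACCAGATGTCACCGAAACGGGTTCGGTCCC-3'

The coding strand is complementary and antiparallel to the template: take the complement (A↔T, G↔C) and reverse.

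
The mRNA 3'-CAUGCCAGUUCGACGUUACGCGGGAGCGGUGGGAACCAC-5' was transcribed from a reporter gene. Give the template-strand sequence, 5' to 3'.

5'-GTACGGTCAAGCTGCAATGCGCCCTCGCCACCCTTGGTG-3'

Written 5'→3' the mRNA is CACCAAGGGUGGCGAGGGCGCAUUGCAGCUUGACCGUAC, so the coding DNA strand is CACCAAGGGTGGCGAGGGCGCATTGCAGCTTGACCGTAC. The template is its reverse complement.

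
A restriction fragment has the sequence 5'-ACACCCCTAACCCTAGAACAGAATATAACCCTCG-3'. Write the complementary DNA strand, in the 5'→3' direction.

5'-CGAGGGTTATATTCTGTTCTAGGGTTAGGGGTGT-3'

Pairing A↔T and G↔C gives TGTGGGGATTGGGATCTTGTCTTATATTGGGAGC, running 3'→5'. Reverse for the 5'→3' convention.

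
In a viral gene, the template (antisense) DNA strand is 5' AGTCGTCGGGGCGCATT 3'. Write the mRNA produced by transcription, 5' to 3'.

The mRNA has the sequence of the coding strand (reverse complement of the template) with T→U. Reverse complement of AGTCGTCGGGGCGCATT is AATGCGCCCCGACGACT; then T→U.

5'-AAUGCGCCCCGACGACU-3'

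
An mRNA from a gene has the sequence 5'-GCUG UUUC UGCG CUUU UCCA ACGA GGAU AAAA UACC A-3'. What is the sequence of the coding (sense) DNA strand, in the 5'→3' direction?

5'-GCTGTTTCTGCGCTTTTCCAACGAGGATAAAATACCA-3'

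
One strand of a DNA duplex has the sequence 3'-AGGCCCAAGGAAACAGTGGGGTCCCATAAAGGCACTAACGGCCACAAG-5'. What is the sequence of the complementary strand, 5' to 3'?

5'-TCCGGGTTCCTTTGTCACCCCAGGGTATTTCCGTGATTGCCGGTGTTC-3'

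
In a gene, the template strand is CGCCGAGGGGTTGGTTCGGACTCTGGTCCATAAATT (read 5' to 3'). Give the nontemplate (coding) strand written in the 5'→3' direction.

5'-AATTTATGGACCAGAGTCCGAACCAACCCCTCGGCG-3'

The coding strand is complementary and antiparallel to the template: take the complement (A↔T, G↔C) and reverse.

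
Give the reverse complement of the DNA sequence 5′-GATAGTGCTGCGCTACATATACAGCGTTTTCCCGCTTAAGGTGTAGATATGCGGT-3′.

5'-ACCGCATATCTACACCTTAAGCGGGAAAACGCTGTATATGTAGCGCAGCACTATC-3'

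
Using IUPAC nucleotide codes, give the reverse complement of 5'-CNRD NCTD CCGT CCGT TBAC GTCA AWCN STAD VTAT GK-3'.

Standard pairs A↔T, G↔C; ambiguity codes pair R↔Y, K↔M, W↔W, S↔S, B↔V, D↔H, N↔N. Complement (GNYHNGAHGGCAGGCAAVTGCAGTTWGNSATHBATACM), then reverse for 5'→3'.

5'-MCATABHTASNGWTTGACGTVAACGGACGGHAGNHYNG-3'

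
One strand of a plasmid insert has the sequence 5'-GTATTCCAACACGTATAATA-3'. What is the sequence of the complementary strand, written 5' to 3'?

The complement of GTATTCCAACACGTATAATA is CATAAGGTTGTGCATATTAT (A↔T, G↔C). DNA strands are antiparallel, so the complementary strand runs 3'→5'; reversing gives the 5'→3' form.

5′-TATTATACGTGTTGGAATAC-3′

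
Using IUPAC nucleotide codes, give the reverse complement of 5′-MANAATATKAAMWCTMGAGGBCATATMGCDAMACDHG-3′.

5′-CDHGTKTHGCKATATGVCCTCKAGWKTTMATATTNTK-3′

Standard pairs A↔T, G↔C; ambiguity codes pair M↔K, W↔W, B↔V, D↔H, N↔N. Complement (KTNTTATAMTTKWGAKCTCCVGTATAKCGHTKTGHDC), then reverse for 5'→3'.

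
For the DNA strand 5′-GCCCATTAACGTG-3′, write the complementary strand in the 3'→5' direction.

Base-pairing A↔T, G↔C gives the complement. The complementary strand is antiparallel, so paired with a 5'→3' strand it runs 3'→5'.

3'-CGGGTAATTGCAC-5'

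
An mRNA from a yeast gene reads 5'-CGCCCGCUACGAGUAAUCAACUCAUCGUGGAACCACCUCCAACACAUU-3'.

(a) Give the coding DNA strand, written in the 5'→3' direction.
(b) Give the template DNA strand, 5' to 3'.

(a) 5'-CGCCCGCTACGAGTAATCAACTCATCGTGGAACCACCTCCAACACATT-3'
(b) 5'-AATGTGTTGGAGGTGGTTCCACGATGAGTTGATTACTCGTAGCGGGCG-3'

(a) The coding strand matches the mRNA with U→T.
(b) The template strand is the reverse complement of the coding strand.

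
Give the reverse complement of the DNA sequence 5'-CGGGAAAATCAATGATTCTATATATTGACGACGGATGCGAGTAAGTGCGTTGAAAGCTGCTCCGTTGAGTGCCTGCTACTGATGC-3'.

Reading the sequence 3'→5' and pairing each base (A↔T, G↔C) gives the reverse complement directly.

5′-GCATCAGTAGCAGGCACTCAACGGAGCAGCTTTCAACGCACTTACTCGCATCCGTCGTCAATATATAGAATCATTGATTTTCCCG-3′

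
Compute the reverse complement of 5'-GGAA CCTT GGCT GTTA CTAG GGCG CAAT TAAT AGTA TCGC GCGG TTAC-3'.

Complement each base (A↔T, G↔C): CCTTGGAACCGACAATGATCCCGCGTTAATTATCATAGCGCGCCAATG. Then reverse.

5'-GTAACCGCGCGATACTATTAATTGCGCCCTAGTAACAGCCAAGGTTCC-3'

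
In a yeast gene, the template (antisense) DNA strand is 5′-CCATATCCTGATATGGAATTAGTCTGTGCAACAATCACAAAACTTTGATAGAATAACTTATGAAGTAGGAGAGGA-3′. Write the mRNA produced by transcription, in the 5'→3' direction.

5'-UCCUCUCCUACUUCAUAAGUUAUUCUAUCAAAGUUUUGUGAUUGUUGCACAGACUAAUUCCAUAUCAGGAUAUGG-3'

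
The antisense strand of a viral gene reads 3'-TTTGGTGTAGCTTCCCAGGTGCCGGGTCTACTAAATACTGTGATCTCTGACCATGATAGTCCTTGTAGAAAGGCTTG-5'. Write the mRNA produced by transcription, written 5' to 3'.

Reading the template 3'→5' as shown, RNA polymerase pairs each base (A→U, T→A, G↔C) to build mRNA 5'→3' directly.

5'-AAACCACAUCGAAGGGUCCACGGCCCAGAUGAUUUAUGACACUAGAGACUGGUACUAUCAGGAACAUCUUUCCGAAC-3'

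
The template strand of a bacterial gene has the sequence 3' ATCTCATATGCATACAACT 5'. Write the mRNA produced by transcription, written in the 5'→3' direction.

5'-UAGAGUAUACGUAUGUUGA-3'

Reading the template 3'→5' as shown, RNA polymerase pairs each base (A→U, T→A, G↔C) to build mRNA 5'→3' directly.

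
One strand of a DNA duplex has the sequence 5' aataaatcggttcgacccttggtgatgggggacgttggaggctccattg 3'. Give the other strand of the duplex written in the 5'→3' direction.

Pairing A↔T and G↔C gives TTATTTAGCCAAGCTGGGAACCACTACCCCCTGCAACCTCCGAGGTAAC, running 3'→5'. Reverse for the 5'→3' convention.

5′-CAATGGAGCCTCCAACGTCCCCCATCACCAAGGGTCGAACCGATTTATT-3′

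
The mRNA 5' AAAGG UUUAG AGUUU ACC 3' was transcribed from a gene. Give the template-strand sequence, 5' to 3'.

Replace U with T to get the coding DNA strand: AAAGGTTTAGAGTTTACC. The template strand is its reverse complement (complement TTTCCAAATCTCAAATGG, then reverse).

5'-GGTAAACTCTAAACCTTT-3'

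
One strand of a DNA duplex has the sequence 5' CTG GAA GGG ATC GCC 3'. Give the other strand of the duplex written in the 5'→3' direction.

Pairing A↔T and G↔C gives GACCTTCCCTAGCGG, running 3'→5'. Reverse for the 5'→3' convention.

5'-GGCGATCCCTTCCAG-3'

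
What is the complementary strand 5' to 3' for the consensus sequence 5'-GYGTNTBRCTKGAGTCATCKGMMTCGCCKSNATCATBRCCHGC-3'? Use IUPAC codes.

Standard pairs A↔T, G↔C; ambiguity codes pair R↔Y, M↔K, S↔S, B↔V, H↔D, N↔N. Complement (CRCANAVYGAMCTCAGTAGMCKKAGCGGMSNTAGTAVYGGDCG), then reverse for 5'→3'.

5'-GCDGGYVATGATNSMGGCGAKKCMGATGACTCMAGYVANACRC-3'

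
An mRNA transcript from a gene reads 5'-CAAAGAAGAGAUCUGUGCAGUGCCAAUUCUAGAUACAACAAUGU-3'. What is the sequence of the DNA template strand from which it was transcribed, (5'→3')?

Replace U with T to get the coding DNA strand: CAAAGAAGAGATCTGTGCAGTGCCAATTCTAGATACAACAATGT. The template strand is its reverse complement (complement GTTTCTTCTCTAGACACGTCACGGTTAAGATCTATGTTGTTACA, then reverse).

5'-ACATTGTTGTATCTAGAATTGGCACTGCACAGATCTCTTCTTTG-3'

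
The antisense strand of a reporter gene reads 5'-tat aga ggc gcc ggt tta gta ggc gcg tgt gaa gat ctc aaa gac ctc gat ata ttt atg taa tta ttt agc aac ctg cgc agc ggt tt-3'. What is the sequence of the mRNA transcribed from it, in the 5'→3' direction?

5'-AAACCGCUGCGCAGGUUGCUAAAUAAUUACAUAAAUAUAUCGAGGUCUUUGAGAUCUUCACACGCGCCUACUAAACCGGCGCCUCUAUA-3'

The mRNA has the sequence of the coding strand (reverse complement of the template) with T→U. Reverse complement of TATAGAGGCGCCGGTTTAGTAGGCGCGTGTGAAGATCTCAAAGACCTCGATATATTTATGTAATTATTTAGCAACCTGCGCAGCGGTTT is AAACCGCTGCGCAGGTTGCTAAATAATTACATAAATATATCGAGGTCTTTGAGATCTTCACACGCGCCTACTAAACCGGCGCCTCTATA; then T→U.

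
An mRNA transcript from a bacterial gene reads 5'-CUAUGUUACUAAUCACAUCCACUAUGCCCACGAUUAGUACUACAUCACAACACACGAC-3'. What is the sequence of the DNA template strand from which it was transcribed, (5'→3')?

5'-GTCGTGTGTTGTGATGTAGTACTAATCGTGGGCATAGTGGATGTGATTAGTAACATAG-3'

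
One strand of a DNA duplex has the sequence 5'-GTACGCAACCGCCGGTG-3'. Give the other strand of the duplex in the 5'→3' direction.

5'-CACCGGCGGTTGCGTAC-3'

The complement of GTACGCAACCGCCGGTG is CATGCGTTGGCGGCCAC (A↔T, G↔C). DNA strands are antiparallel, so the complementary strand runs 3'→5'; reversing gives the 5'→3' form.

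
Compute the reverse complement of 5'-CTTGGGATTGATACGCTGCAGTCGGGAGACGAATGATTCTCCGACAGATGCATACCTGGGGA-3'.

5'-TCCCCAGGTATGCATCTGTCGGAGAATCATTCGTCTCCCGACTGCAGCGTATCAATCCCAAG-3'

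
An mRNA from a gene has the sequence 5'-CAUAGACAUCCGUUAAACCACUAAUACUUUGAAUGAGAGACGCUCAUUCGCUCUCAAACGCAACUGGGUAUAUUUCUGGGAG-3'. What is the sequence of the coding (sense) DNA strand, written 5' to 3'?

5'-CATAGACATCCGTTAAACCACTAATACTTTGAATGAGAGACGCTCATTCGCTCTCAAACGCAACTGGGTATATTTCTGGGAG-3'

The coding DNA strand has the same 5'→3' sequence as the mRNA with U replaced by T.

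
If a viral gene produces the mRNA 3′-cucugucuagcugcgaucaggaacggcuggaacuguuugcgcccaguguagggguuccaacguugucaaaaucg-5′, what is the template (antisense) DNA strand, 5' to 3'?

5′-GAGACAGATCGACGCTAGTCCTTGCCGACCTTGACAAACGCGGGTCACATCCCCAAGGTTGCAACAGTTTTAGC-3′

Written 5'→3' the mRNA is GCUAAAACUGUUGCAACCUUGGGGAUGUGACCCGCGUUUGUCAAGGUCGGCAAGGACUAGCGUCGAUCUGUCUC, so the coding DNA strand is GCTAAAACTGTTGCAACCTTGGGGATGTGACCCGCGTTTGTCAAGGTCGGCAAGGACTAGCGTCGATCTGTCTC. The template is its reverse complement.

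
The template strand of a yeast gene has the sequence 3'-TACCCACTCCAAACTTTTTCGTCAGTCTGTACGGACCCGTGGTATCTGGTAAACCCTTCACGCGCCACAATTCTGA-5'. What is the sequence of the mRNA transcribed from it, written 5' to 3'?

5'-AUGGGUGAGGUUUGAAAAAGCAGUCAGACAUGCCUGGGCACCAUAGACCAUUUGGGAAGUGCGCGGUGUUAAGACU-3'

Reading the template 3'→5' as shown, RNA polymerase pairs each base (A→U, T→A, G↔C) to build mRNA 5'→3' directly.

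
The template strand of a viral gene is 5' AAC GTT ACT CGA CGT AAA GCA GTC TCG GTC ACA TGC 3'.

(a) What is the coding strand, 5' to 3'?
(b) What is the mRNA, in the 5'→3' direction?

(a) 5′-GCATGTGACCGAGACTGCTTTACGTCGAGTAACGTT-3′
(b) 5'-GCAUGUGACCGAGACUGCUUUACGUCGAGUAACGUU-3'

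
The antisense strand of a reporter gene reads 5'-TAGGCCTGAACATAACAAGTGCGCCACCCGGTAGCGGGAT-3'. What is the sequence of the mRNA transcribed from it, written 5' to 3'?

5′-AUCCCGCUACCGGGUGGCGCACUUGUUAUGUUCAGGCCUA-3′

RNA polymerase reads the template 3'→5' and synthesizes mRNA 5'→3' by base-pairing (A→U, T→A, G↔C). The complement of the template is ATCCGGACTTGTATTGTTCACGCGGTGGGCCATCGCCCTA; antiparallel, so 5'→3' the coding strand is ATCCCGCTACCGGGTGGCGCACTTGTTATGTTCAGGCCTA. Replace T with U for the mRNA.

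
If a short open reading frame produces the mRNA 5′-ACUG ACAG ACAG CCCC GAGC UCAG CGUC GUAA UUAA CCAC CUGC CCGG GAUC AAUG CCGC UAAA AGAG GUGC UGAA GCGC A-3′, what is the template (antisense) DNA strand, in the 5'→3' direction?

Replace U with T to get the coding DNA strand: ACTGACAGACAGCCCCGAGCTCAGCGTCGTAATTAACCACCTGCCCGGGATCAATGCCGCTAAAAGAGGTGCTGAAGCGCA. The template strand is its reverse complement (complement TGACTGTCTGTCGGGGCTCGAGTCGCAGCATTAATTGGTGGACGGGCCCTAGTTACGGCGATTTTCTCCACGACTTCGCGT, then reverse).

5'-TGCGCTTCAGCACCTCTTTTAGCGGCATTGATCCCGGGCAGGTGGTTAATTACGACGCTGAGCTCGGGGCTGTCTGTCAGT-3'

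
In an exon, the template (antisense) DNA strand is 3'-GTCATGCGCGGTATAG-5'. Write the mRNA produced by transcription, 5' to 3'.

5'-CAGUACGCGCCAUAUC-3'

Reading the template 3'→5' as shown, RNA polymerase pairs each base (A→U, T→A, G↔C) to build mRNA 5'→3' directly.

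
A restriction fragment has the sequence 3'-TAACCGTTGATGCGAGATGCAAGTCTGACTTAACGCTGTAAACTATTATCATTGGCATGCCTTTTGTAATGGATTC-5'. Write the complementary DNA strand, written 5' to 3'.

5'-ATTGGCAACTACGCTCTACGTTCAGACTGAATTGCGACATTTGATAATAGTAACCGTACGGAAAACATTACCTAAG-3'

The strand is given 3'→5', so its complement runs 5'→3' in the same left-to-right order: pair each base A↔T, G↔C.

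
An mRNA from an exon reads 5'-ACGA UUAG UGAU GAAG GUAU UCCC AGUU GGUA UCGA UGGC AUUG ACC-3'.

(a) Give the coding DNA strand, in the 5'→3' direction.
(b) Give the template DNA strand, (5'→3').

(a) The coding strand matches the mRNA with U→T.
(b) The template strand is the reverse complement of the coding strand.

(a) 5'-ACGATTAGTGATGAAGGTATTCCCAGTTGGTATCGATGGCATTGACC-3'
(b) 5'-GGTCAATGCCATCGATACCAACTGGGAATACCTTCATCACTAATCGT-3'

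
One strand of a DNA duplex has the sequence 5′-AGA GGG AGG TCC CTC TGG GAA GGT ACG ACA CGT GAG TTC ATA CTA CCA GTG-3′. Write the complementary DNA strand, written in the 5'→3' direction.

Pairing A↔T and G↔C gives TCTCCCTCCAGGGAGACCCTTCCATGCTGTGCACTCAAGTATGATGGTCAC, running 3'→5'. Reverse for the 5'→3' convention.

5′-CACTGGTAGTATGAACTCACGTGTCGTACCTTCCCAGAGGGACCTCCCTCT-3′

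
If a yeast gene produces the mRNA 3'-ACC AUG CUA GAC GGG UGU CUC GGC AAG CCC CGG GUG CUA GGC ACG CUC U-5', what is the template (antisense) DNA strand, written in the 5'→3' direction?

Written 5'→3' the mRNA is UCUCGCACGGAUCGUGGGCCCCGAACGGCUCUGUGGGCAGAUCGUACCA, so the coding DNA strand is TCTCGCACGGATCGTGGGCCCCGAACGGCTCTGTGGGCAGATCGTACCA. The template is its reverse complement.

5′-TGGTACGATCTGCCCACAGAGCCGTTCGGGGCCCACGATCCGTGCGAGA-3′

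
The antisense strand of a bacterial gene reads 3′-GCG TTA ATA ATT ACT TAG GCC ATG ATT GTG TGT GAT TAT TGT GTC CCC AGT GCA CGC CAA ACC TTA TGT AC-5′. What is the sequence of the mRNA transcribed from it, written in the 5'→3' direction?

5'-CGCAAUUAUUAAUGAAUCCGGUACUAACACACACUAAUAACACAGGGGUCACGUGCGGUUUGGAAUACAUG-3'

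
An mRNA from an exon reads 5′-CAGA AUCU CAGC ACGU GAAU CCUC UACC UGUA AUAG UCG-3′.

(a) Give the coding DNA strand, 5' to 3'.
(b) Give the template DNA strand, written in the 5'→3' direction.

(a) 5'-CAGAATCTCAGCACGTGAATCCTCTACCTGTAATAGTCG-3'
(b) 5'-CGACTATTACAGGTAGAGGATTCACGTGCTGAGATTCTG-3'

(a) The coding strand matches the mRNA with U→T.
(b) The template strand is the reverse complement of the coding strand.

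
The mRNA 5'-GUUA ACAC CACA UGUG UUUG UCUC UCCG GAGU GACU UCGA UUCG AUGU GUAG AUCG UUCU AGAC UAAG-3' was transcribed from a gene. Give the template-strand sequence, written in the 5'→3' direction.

5'-CTTAGTCTAGAACGATCTACACATCGAATCGAAGTCACTCCGGAGAGACAAACACATGTGGTGTTAAC-3'

Replace U with T to get the coding DNA strand: GTTAACACCACATGTGTTTGTCTCTCCGGAGTGACTTCGATTCGATGTGTAGATCGTTCTAGACTAAG. The template strand is its reverse complement (complement CAATTGTGGTGTACACAAACAGAGAGGCCTCACTGAAGCTAAGCTACACATCTAGCAAGATCTGATTC, then reverse).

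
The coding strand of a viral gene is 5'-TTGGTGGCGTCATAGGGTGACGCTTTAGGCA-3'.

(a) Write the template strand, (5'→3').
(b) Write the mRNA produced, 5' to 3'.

(a) The template strand is the reverse complement of the coding strand: complement AACCACCGCAGTATCCCACTGCGAAATCCGT, then reverse.
(b) mRNA matches the coding strand with T→U.

(a) 5'-TGCCTAAAGCGTCACCCTATGACGCCACCAA-3'
(b) 5′-UUGGUGGCGUCAUAGGGUGACGCUUUAGGCA-3′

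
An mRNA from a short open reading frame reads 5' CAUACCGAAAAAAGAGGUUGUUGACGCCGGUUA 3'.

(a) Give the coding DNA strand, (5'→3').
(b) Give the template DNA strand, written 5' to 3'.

(a) The coding strand matches the mRNA with U→T.
(b) The template strand is the reverse complement of the coding strand.

(a) 5'-CATACCGAAAAAAGAGGTTGTTGACGCCGGTTA-3'
(b) 5'-TAACCGGCGTCAACAACCTCTTTTTTCGGTATG-3'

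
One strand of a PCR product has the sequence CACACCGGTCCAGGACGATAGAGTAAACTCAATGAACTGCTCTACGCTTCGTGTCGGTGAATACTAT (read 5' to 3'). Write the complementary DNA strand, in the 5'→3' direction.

5'-ATAGTATTCACCGACACGAAGCGTAGAGCAGTTCATTGAGTTTACTCTATCGTCCTGGACCGGTGTG-3'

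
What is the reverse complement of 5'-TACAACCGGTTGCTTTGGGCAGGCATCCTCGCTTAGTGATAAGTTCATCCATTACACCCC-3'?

Reading the sequence 3'→5' and pairing each base (A↔T, G↔C) gives the reverse complement directly.

5'-GGGGTGTAATGGATGAACTTATCACTAAGCGAGGATGCCTGCCCAAAGCAACCGGTTGTA-3'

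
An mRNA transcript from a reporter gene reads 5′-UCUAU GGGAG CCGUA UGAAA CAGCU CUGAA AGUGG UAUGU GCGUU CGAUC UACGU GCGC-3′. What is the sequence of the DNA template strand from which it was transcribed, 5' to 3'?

5'-GCGCACGTAGATCGAACGCACATACCACTTTCAGAGCTGTTTCATACGGCTCCCATAGA-3'

Replace U with T to get the coding DNA strand: TCTATGGGAGCCGTATGAAACAGCTCTGAAAGTGGTATGTGCGTTCGATCTACGTGCGC. The template strand is its reverse complement (complement AGATACCCTCGGCATACTTTGTCGAGACTTTCACCATACACGCAAGCTAGATGCACGCG, then reverse).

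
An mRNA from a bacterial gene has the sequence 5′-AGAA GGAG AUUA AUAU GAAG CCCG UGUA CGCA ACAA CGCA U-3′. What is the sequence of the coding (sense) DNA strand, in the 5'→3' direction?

The coding DNA strand has the same 5'→3' sequence as the mRNA with U replaced by T.

5'-AGAAGGAGATTAATATGAAGCCCGTGTACGCAACAACGCAT-3'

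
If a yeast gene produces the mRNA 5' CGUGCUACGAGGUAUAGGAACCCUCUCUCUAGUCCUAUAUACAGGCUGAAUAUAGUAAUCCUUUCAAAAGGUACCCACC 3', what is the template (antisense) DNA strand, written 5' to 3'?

5′-GGTGGGTACCTTTTGAAAGGATTACTATATTCAGCCTGTATATAGGACTAGAGAGAGGGTTCCTATACCTCGTAGCACG-3′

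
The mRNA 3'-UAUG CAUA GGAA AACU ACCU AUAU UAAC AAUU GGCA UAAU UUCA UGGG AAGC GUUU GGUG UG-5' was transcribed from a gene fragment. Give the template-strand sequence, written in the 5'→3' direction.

Written 5'→3' the mRNA is GUGUGGUUUGCGAAGGGUACUUUAAUACGGUUAACAAUUAUAUCCAUCAAAAGGAUACGUAU, so the coding DNA strand is GTGTGGTTTGCGAAGGGTACTTTAATACGGTTAACAATTATATCCATCAAAAGGATACGTAT. The template is its reverse complement.

5'-ATACGTATCCTTTTGATGGATATAATTGTTAACCGTATTAAAGTACCCTTCGCAAACCACAC-3'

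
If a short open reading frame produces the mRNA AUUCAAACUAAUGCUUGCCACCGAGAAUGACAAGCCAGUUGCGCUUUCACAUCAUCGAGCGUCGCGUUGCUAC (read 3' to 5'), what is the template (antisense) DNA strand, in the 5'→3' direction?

Written 5'→3' the mRNA is CAUCGUUGCGCUGCGAGCUACUACACUUUCGCGUUGACCGAACAGUAAGAGCCACCGUUCGUAAUCAAACUUA, so the coding DNA strand is CATCGTTGCGCTGCGAGCTACTACACTTTCGCGTTGACCGAACAGTAAGAGCCACCGTTCGTAATCAAACTTA. The template is its reverse complement.

5′-TAAGTTTGATTACGAACGGTGGCTCTTACTGTTCGGTCAACGCGAAAGTGTAGTAGCTCGCAGCGCAACGATG-3′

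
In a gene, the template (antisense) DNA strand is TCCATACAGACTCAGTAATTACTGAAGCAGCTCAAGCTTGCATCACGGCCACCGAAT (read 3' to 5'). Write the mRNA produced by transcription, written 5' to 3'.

Reading the template 3'→5' as shown, RNA polymerase pairs each base (A→U, T→A, G↔C) to build mRNA 5'→3' directly.

5'-AGGUAUGUCUGAGUCAUUAAUGACUUCGUCGAGUUCGAACGUAGUGCCGGUGGCUUA-3'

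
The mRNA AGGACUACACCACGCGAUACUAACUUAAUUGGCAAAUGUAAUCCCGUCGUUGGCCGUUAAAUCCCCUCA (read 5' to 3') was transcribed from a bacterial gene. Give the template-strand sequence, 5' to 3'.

Replace U with T to get the coding DNA strand: AGGACTACACCACGCGATACTAACTTAATTGGCAAATGTAATCCCGTCGTTGGCCGTTAAATCCCCTCA. The template strand is its reverse complement (complement TCCTGATGTGGTGCGCTATGATTGAATTAACCGTTTACATTAGGGCAGCAACCGGCAATTTAGGGGAGT, then reverse).

5'-TGAGGGGATTTAACGGCCAACGACGGGATTACATTTGCCAATTAAGTTAGTATCGCGTGGTGTAGTCCT-3'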